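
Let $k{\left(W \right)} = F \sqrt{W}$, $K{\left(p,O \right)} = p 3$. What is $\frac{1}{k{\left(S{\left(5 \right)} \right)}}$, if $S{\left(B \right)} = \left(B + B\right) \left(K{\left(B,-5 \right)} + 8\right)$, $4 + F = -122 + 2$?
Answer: $- \frac{\sqrt{230}}{28520} \approx -0.00053176$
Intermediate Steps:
$F = -124$ ($F = -4 + \left(-122 + 2\right) = -4 - 120 = -124$)
$K{\left(p,O \right)} = 3 p$
$S{\left(B \right)} = 2 B \left(8 + 3 B\right)$ ($S{\left(B \right)} = \left(B + B\right) \left(3 B + 8\right) = 2 B \left(8 + 3 B\right)$)
$k{\left(W \right)} = - 124 \sqrt{W}$
$\frac{1}{k{\left(S{\left(5 \right)} \right)}} = \frac{1}{\left(-124\right) \sqrt{2 \cdot 5 \left(8 + 3 \cdot 5\right)}} = \frac{1}{\left(-124\right) \sqrt{2 \cdot 5 \left(8 + 15\right)}} = \frac{1}{\left(-124\right) \sqrt{2 \cdot 5 \cdot 23}} = \frac{1}{\left(-124\right) \sqrt{230}} = - \frac{\sqrt{230}}{28520}$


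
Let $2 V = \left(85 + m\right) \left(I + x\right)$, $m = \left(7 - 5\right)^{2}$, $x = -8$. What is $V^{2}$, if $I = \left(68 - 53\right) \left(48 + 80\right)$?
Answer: $7239287056$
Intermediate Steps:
$I = 1920$ ($I = 15 \cdot 128 = 1920$)
$m = 4$ ($m = 2^{2} = 4$)
$V = 85084$ ($V = \frac{\left(85 + 4\right) \left(1920 - 8\right)}{2} = \frac{89 \cdot 1912}{2} = \frac{1}{2} \cdot 170168 = 85084$)
$V^{2} = 85084^{2} = 7239287056$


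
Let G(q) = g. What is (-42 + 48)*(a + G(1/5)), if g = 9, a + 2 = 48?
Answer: 330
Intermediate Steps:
a = 46 (a = -2 + 48 = 46)
G(q) = 9
(-42 + 48)*(a + G(1/5)) = (-42 + 48)*(46 + 9) = 6*55 = 330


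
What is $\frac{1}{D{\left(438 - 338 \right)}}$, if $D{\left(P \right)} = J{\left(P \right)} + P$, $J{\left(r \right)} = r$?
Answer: $\frac{1}{200} \approx 0.005$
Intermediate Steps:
$D{\left(P \right)} = 2 P$ ($D{\left(P \right)} = P + P = 2 P$)
$\frac{1}{D{\left(438 - 338 \right)}} = \frac{1}{2 \left(438 - 338\right)} = \frac{1}{2 \cdot 100} = \frac{1}{200}$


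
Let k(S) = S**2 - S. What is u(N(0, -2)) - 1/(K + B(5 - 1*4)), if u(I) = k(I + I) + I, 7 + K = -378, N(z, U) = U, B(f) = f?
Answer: 6913/384 ≈ 18.003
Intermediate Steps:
K = -385 (K = -7 - 378 = -385)
u(I) = I + 2*I*(-1 + 2*I) (u(I) = (I + I)*(-1 + (I + I)) + I = (2*I)*(-1 + 2*I) + I = 2*I*(-1 + 2*I) + I = I + 2*I*(-1 + 2*I))
u(N(0, -2)) - 1/(K + B(5 - 1*4)) = -2*(-1 + 4*(-2)) - 1/(-385 + (5 - 1*4)) = -2*(-1 - 8) - 1/(-385 + (5 - 4)) = -2*(-9) - 1/(-385 + 1) = 18 - 1/(-384) = 18 - 1*(-1/384) = 18 + 1/384 = 6913/384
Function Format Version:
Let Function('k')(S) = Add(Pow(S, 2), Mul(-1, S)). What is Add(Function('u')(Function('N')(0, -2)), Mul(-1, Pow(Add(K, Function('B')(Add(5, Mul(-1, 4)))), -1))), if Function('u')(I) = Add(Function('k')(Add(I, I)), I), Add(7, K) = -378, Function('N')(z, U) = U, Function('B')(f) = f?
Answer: Rational(6913, 384) ≈ 18.003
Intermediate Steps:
K = -385 (K = Add(-7, -378) = -385)
Function('u')(I) = Add(I, Mul(2, I, Add(-1, Mul(2, I)))) (Function('u')(I) = Add(Mul(Add(I, I), Add(-1, Add(I, I))), I) = Add(Mul(Mul(2, I), Add(-1, Mul(2, I))), I) = Add(Mul(2, I, Add(-1, Mul(2, I))), I) = Add(I, Mul(2, I, Add(-1, Mul(2, I)))))
Add(Function('u')(Function('N')(0, -2)), Mul(-1, Pow(Add(K, Function('B')(Add(5, Mul(-1, 4)))), -1))) = Add(Mul(-2, Add(-1, Mul(4, -2))), Mul(-1, Pow(Add(-385, Add(5, Mul(-1, 4))), -1))) = Add(Mul(-2, Add(-1, -8)), Mul(-1, Pow(Add(-385, Add(5, -4)), -1))) = Add(Mul(-2, -9), Mul(-1, Pow(Add(-385, 1), -1))) = Add(18, Mul(-1, Pow(-384, -1))) = Add(18, Mul(-1, Rational(-1, 384))) = Add(18, Rational(1, 384)) = Rational(6913, 384)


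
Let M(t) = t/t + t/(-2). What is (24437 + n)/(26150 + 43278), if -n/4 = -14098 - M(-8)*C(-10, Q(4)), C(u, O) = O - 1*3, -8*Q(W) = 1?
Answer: 161533/138856 ≈ 1.1633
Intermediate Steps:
Q(W) = -1/8 (Q(W) = -1/8*1 = -1/8)
C(u, O) = -3 + O (C(u, O) = O - 3 = -3 + O)
M(t) = 1 - t/2 (M(t) = 1 + t*(-1/2) = 1 - t/2)
n = 112659/2 (n = -4*(-14098 - (1 - 1/2*(-8))*(-3 - 1/8)) = -4*(-14098 - (1 + 4)*(-25)/8) = -4*(-14098 - 5*(-25)/8) = -4*(-14098 - 1*(-125/8)) = -4*(-14098 + 125/8) = -4*(-112659/8) = 112659/2 ≈ 56330.)
(24437 + n)/(26150 + 43278) = (24437 + 112659/2)/(26150 + 43278) = (161533/2)/69428 = (161533/2)*(1/69428) = 161533/138856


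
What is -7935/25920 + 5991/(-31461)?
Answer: -8998439/18121536 ≈ -0.49656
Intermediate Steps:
-7935/25920 + 5991/(-31461) = -7935*1/25920 + 5991*(-1/31461) = -529/1728 - 1997/10487 = -8998439/18121536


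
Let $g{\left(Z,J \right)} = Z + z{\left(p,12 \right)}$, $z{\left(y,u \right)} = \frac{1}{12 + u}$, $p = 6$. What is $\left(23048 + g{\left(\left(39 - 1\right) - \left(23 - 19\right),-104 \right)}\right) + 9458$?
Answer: $\frac{780961}{24} \approx 32540.0$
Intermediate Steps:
$g{\left(Z,J \right)} = \frac{1}{24} + Z$ ($g{\left(Z,J \right)} = Z + \frac{1}{12 + 12} = Z + \frac{1}{24} = \frac{1}{24} + Z$)
$\left(23048 + g{\left(\left(39 - 1\right) - \left(23 - 19\right),-104 \right)}\right) + 9458 = \left(23048 + \left(\frac{1}{24} + \left(\left(39 - 1\right) - \left(23 - 19\right)\right)\right)\right) + 9458 = \left(23048 + \left(\frac{1}{24} + \left(38 - 4\right)\right)\right) + 9458 = \left(23048 + \left(\frac{1}{24} + 34\right)\right) + 9458 = \left(23048 + \frac{817}{24}\right) + 9458 = \frac{553969}{24} + 9458 = \frac{780961}{24}$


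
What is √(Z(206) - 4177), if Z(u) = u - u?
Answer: I*√4177 ≈ 64.63*I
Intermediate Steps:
Z(u) = 0
√(Z(206) - 4177) = √(0 - 4177) = √(-4177) = I*√4177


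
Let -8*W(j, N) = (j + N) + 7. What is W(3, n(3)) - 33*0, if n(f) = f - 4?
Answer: -9/8 ≈ -1.1250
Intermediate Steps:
n(f) = -4 + f
W(j, N) = -7/8 - N/8 - j/8 (W(j, N) = -((j + N) + 7)/8 = -((N + j) + 7)/8 = -(7 + N + j)/8 = -7/8 - N/8 - j/8)
W(3, n(3)) - 33*0 = (-7/8 - (-4 + 3)/8 - ⅛*3) - 33*0 = (-7/8 - ⅛*(-1) - 3/8) + 0 = (-7/8 + ⅛ - 3/8) + 0 = -9/8 + 0 = -9/8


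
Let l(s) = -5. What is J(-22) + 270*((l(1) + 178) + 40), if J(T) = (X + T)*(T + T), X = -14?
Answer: 59094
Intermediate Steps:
J(T) = 2*T*(-14 + T) (J(T) = (-14 + T)*(T + T) = (-14 + T)*(2*T) = 2*T*(-14 + T))
J(-22) + 270*((l(1) + 178) + 40) = 2*(-22)*(-14 - 22) + 270*((-5 + 178) + 40) = 2*(-22)*(-36) + 270*(173 + 40) = 1584 + 270*213 = 1584 + 57510 = 59094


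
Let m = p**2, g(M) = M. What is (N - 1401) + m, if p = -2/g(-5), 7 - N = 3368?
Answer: -119046/25 ≈ -4761.8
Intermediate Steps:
N = -3361 (N = 7 - 1*3368 = 7 - 3368 = -3361)
p = 2/5 (p = -2/(-5) = -2*(-1/5) = 2/5 ≈ 0.40000)
m = 4/25 (m = (2/5)**2 = 4/25 ≈ 0.16000)
(N - 1401) + m = (-3361 - 1401) + 4/25 = -4762 + 4/25 = -119046/25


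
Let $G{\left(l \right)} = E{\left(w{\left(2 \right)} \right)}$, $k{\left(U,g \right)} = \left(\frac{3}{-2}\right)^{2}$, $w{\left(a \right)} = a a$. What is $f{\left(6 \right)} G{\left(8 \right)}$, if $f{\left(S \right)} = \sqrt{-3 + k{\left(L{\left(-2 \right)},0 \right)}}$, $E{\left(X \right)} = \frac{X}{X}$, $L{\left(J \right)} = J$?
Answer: $\frac{i \sqrt{3}}{2} \approx 0.86602 i$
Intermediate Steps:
$w{\left(a \right)} = a^{2}$
$k{\left(U,g \right)} = \frac{9}{4}$ ($k{\left(U,g \right)} = \left(3 \left(- \frac{1}{2}\right)\right)^{2} = \left(- \frac{3}{2}\right)^{2} = \frac{9}{4}$)
$E{\left(X \right)} = 1$
$G{\left(l \right)} = 1$
$f{\left(S \right)} = \frac{i \sqrt{3}}{2}$ ($f{\left(S \right)} = \sqrt{-3 + \frac{9}{4}} = \sqrt{- \frac{3}{4}} = \frac{i \sqrt{3}}{2}$)
$f{\left(6 \right)} G{\left(8 \right)} = \frac{i \sqrt{3}}{2} \cdot 1 = \frac{i \sqrt{3}}{2}$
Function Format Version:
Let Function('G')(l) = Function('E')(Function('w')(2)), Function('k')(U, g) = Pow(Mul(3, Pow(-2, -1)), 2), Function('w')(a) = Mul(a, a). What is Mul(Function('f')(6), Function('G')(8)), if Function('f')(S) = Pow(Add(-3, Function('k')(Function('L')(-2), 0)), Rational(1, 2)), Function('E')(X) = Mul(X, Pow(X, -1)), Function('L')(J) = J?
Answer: Mul(Rational(1, 2), I, Pow(3, Rational(1, 2))) ≈ Mul(0.86602, I)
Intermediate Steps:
Function('w')(a) = Pow(a, 2)
Function('k')(U, g) = Rational(9, 4) (Function('k')(U, g) = Pow(Mul(3, Rational(-1, 2)), 2) = Pow(Rational(-3, 2), 2) = Rational(9, 4))
Function('E')(X) = 1
Function('G')(l) = 1
Function('f')(S) = Mul(Rational(1, 2), I, Pow(3, Rational(1, 2))) (Function('f')(S) = Pow(Add(-3, Rational(9, 4)), Rational(1, 2)) = Pow(Rational(-3, 4), Rational(1, 2)) = Mul(Rational(1, 2), I, Pow(3, Rational(1, 2))))
Mul(Function('f')(6), Function('G')(8)) = Mul(Mul(Rational(1, 2), I, Pow(3, Rational(1, 2))), 1) = Mul(Rational(1, 2), I, Pow(3, Rational(1, 2)))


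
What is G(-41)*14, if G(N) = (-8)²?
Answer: 896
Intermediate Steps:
G(N) = 64
G(-41)*14 = 64*14 = 896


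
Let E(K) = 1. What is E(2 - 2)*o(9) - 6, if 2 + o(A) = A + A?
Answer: 10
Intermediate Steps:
o(A) = -2 + 2*A (o(A) = -2 + (A + A) = -2 + 2*A)
E(2 - 2)*o(9) - 6 = 1*(-2 + 2*9) - 6 = 1*(-2 + 18) - 6 = 1*16 - 6 = 16 - 6 = 10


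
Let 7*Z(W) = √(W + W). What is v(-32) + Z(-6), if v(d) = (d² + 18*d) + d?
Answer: 416 + 2*I*√3/7 ≈ 416.0 + 0.49487*I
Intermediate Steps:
v(d) = d² + 19*d
Z(W) = √2*√W/7 (Z(W) = √(W + W)/7 = √(2*W)/7 = (√2*√W)/7 = √2*√W/7)
v(-32) + Z(-6) = -32*(19 - 32) + √2*√(-6)/7 = -32*(-13) + √2*(I*√6)/7 = 416 + 2*I*√3/7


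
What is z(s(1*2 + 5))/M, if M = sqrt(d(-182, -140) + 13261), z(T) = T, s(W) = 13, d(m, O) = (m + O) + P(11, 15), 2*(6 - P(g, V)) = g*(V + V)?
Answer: 13*sqrt(355)/2130 ≈ 0.11499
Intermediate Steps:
P(g, V) = 6 - V*g (P(g, V) = 6 - g*(V + V)/2 = 6 - g*2*V/2 = 6 - V*g)
d(m, O) = -159 + O + m (d(m, O) = (m + O) + (6 - 1*15*11) = (O + m) + (6 - 165) = (O + m) - 159 = -159 + O + m)
M = 6*sqrt(355) (M = sqrt((-159 - 140 - 182) + 13261) = sqrt(-481 + 13261) = sqrt(12780) = 6*sqrt(355) ≈ 113.05)
z(s(1*2 + 5))/M = 13/((6*sqrt(355))) = 13*(sqrt(355)/2130) = 13*sqrt(355)/2130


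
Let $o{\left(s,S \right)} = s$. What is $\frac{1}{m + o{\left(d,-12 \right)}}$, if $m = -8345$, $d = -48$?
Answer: $- \frac{1}{8393} \approx -0.00011915$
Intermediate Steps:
$\frac{1}{m + o{\left(d,-12 \right)}} = \frac{1}{-8345 - 48} = \frac{1}{-8393} = - \frac{1}{8393}$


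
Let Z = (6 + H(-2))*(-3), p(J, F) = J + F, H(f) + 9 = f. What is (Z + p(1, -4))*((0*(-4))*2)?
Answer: 0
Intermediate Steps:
H(f) = -9 + f
p(J, F) = F + J
Z = 15 (Z = (6 + (-9 - 2))*(-3) = (6 - 11)*(-3) = -5*(-3) = 15)
(Z + p(1, -4))*((0*(-4))*2) = (15 + (-4 + 1))*((0*(-4))*2) = (15 - 3)*(0*2) = 12*0 = 0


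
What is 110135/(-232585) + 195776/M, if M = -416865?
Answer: -18289197547/19391309205 ≈ -0.94316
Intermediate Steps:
110135/(-232585) + 195776/M = 110135/(-232585) + 195776/(-416865) = 110135*(-1/232585) + 195776*(-1/416865) = -22027/46517 - 195776/416865 = -18289197547/19391309205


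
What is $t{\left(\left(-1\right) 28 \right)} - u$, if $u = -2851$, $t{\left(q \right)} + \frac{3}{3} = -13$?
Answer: $2837$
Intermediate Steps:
$t{\left(q \right)} = -14$ ($t{\left(q \right)} = -1 - 13 = -14$)
$t{\left(\left(-1\right) 28 \right)} - u = -14 - -2851 = -14 + 2851 = 2837$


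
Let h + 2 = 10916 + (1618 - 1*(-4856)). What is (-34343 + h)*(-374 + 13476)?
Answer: -222144410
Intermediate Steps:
h = 17388 (h = -2 + (10916 + (1618 - 1*(-4856))) = -2 + (10916 + (1618 + 4856)) = -2 + (10916 + 6474) = -2 + 17390 = 17388)
(-34343 + h)*(-374 + 13476) = (-34343 + 17388)*(-374 + 13476) = -16955*13102 = -222144410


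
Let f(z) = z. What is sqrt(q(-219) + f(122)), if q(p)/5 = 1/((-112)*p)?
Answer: sqrt(4587381393)/6132 ≈ 11.045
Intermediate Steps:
q(p) = -5/(112*p) (q(p) = 5*(1/((-112)*p)) = 5*(-1/(112*p)) = -5/(112*p))
sqrt(q(-219) + f(122)) = sqrt(-5/112/(-219) + 122) = sqrt(-5/112*(-1/219) + 122) = sqrt(5/24528 + 122) = sqrt(2992421/24528) = sqrt(4587381393)/6132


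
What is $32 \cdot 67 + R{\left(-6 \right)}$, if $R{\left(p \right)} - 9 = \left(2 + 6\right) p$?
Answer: $2105$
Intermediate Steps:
$R{\left(p \right)} = 9 + 8 p$ ($R{\left(p \right)} = 9 + \left(2 + 6\right) p = 9 + 8 p$)
$32 \cdot 67 + R{\left(-6 \right)} = 32 \cdot 67 + \left(9 + 8 \left(-6\right)\right) = 2144 + \left(9 - 48\right) = 2144 - 39 = 2105$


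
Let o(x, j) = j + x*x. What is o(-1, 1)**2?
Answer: 4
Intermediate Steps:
o(x, j) = j + x**2
o(-1, 1)**2 = (1 + (-1)**2)**2 = (1 + 1)**2 = 2**2 = 4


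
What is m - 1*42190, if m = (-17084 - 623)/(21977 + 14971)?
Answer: -1558853827/36948 ≈ -42191.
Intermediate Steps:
m = -17707/36948 ≈ -0.47924
m - 1*42190 = -17707/36948 - 1*42190 = -17707/36948 - 42190 = -1558853827/36948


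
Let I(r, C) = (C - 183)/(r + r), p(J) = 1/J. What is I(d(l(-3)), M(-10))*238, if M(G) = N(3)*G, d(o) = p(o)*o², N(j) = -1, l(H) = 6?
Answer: -20587/6 ≈ -3431.2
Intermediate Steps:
p(J) = 1/J
d(o) = o (d(o) = o²/o = o)
M(G) = -G
I(r, C) = (-183 + C)/(2*r) (I(r, C) = (-183 + C)/((2*r)) = (-183 + C)*(1/(2*r)) = (-183 + C)/(2*r))
I(d(l(-3)), M(-10))*238 = ((½)*(-183 - 1*(-10))/6)*238 = ((½)*(⅙)*(-183 + 10))*238 = ((½)*(⅙)*(-173))*238 = -173/12*238 = -20587/6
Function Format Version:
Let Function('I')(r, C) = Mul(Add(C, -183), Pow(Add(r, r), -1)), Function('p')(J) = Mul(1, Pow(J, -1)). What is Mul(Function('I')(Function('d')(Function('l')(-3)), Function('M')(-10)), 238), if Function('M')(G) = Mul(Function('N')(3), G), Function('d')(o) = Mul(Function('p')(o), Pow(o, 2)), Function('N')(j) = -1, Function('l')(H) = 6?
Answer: Rational(-20587, 6) ≈ -3431.2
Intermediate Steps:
Function('p')(J) = Pow(J, -1)
Function('d')(o) = o (Function('d')(o) = Mul(Pow(o, -1), Pow(o, 2)) = o)
Function('M')(G) = Mul(-1, G)
Function('I')(r, C) = Mul(Rational(1, 2), Pow(r, -1), Add(-183, C)) (Function('I')(r, C) = Mul(Add(-183, C), Pow(Mul(2, r), -1)) = Mul(Add(-183, C), Mul(Rational(1, 2), Pow(r, -1))) = Mul(Rational(1, 2), Pow(r, -1), Add(-183, C)))
Mul(Function('I')(Function('d')(Function('l')(-3)), Function('M')(-10)), 238) = Mul(Mul(Rational(1, 2), Pow(6, -1), Add(-183, Mul(-1, -10))), 238) = Mul(Mul(Rational(1, 2), Rational(1, 6), Add(-183, 10)), 238) = Mul(Mul(Rational(1, 2), Rational(1, 6), -173), 238) = Mul(Rational(-173, 12), 238) = Rational(-20587, 6)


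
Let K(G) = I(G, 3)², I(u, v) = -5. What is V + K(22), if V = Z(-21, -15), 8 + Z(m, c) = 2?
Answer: 19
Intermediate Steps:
K(G) = 25 (K(G) = (-5)² = 25)
Z(m, c) = -6 (Z(m, c) = -8 + 2 = -6)
V = -6
V + K(22) = -6 + 25 = 19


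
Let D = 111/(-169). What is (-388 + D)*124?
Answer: -8144692/169 ≈ -48193.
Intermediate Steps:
D = -111/169 (D = 111*(-1/169) = -111/169 ≈ -0.65681)
(-388 + D)*124 = (-388 - 111/169)*124 = -65683/169*124 = -8144692/169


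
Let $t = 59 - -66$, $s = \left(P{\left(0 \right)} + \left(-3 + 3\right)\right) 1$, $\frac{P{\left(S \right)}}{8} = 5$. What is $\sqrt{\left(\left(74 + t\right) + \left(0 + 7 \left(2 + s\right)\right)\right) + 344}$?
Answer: $3 \sqrt{93} \approx 28.931$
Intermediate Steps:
$P{\left(S \right)} = 40$ ($P{\left(S \right)} = 8 \cdot 5 = 40$)
$s = 40$ ($s = \left(40 + \left(-3 + 3\right)\right) 1 = \left(40 + 0\right) 1 = 40 \cdot 1 = 40$)
$t = 125$ ($t = 59 + 66 = 125$)
$\sqrt{\left(\left(74 + t\right) + \left(0 + 7 \left(2 + s\right)\right)\right) + 344} = \sqrt{\left(\left(74 + 125\right) + \left(0 + 7 \left(2 + 40\right)\right)\right) + 344} = \sqrt{\left(199 + \left(0 + 7 \cdot 42\right)\right) + 344} = \sqrt{\left(199 + \left(0 + 294\right)\right) + 344} = \sqrt{\left(199 + 294\right) + 344} = \sqrt{493 + 344} = \sqrt{837} = 3 \sqrt{93}$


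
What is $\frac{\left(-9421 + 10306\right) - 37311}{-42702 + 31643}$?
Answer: $\frac{36426}{11059} \approx 3.2938$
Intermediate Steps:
$\frac{\left(-9421 + 10306\right) - 37311}{-42702 + 31643} = \frac{885 - 37311}{-11059} = \left(-36426\right) \left(- \frac{1}{11059}\right) = \frac{36426}{11059}$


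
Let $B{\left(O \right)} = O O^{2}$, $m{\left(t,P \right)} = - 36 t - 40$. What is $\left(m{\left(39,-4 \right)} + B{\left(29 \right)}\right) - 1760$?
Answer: $21185$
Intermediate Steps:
$m{\left(t,P \right)} = -40 - 36 t$
$B{\left(O \right)} = O^{3}$
$\left(m{\left(39,-4 \right)} + B{\left(29 \right)}\right) - 1760 = \left(\left(-40 - 1404\right) + 29^{3}\right) - 1760 = \left(\left(-40 - 1404\right) + 24389\right) - 1760 = \left(-1444 + 24389\right) - 1760 = 22945 - 1760 = 21185$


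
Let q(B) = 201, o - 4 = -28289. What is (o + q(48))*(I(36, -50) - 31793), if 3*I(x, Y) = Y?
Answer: 2680028036/3 ≈ 8.9334e+8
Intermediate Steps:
o = -28285 (o = 4 - 28289 = -28285)
I(x, Y) = Y/3
(o + q(48))*(I(36, -50) - 31793) = (-28285 + 201)*((⅓)*(-50) - 31793) = -28084*(-50/3 - 31793) = -28084*(-95429/3) = 2680028036/3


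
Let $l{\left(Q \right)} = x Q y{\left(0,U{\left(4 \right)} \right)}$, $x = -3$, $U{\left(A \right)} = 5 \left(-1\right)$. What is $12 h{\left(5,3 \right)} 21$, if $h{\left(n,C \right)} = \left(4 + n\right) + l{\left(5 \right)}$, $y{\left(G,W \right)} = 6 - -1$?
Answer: $-24192$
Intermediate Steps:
$U{\left(A \right)} = -5$
$y{\left(G,W \right)} = 7$ ($y{\left(G,W \right)} = 6 + 1 = 7$)
$l{\left(Q \right)} = - 21 Q$ ($l{\left(Q \right)} = - 3 Q 7 = - 21 Q$)
$h{\left(n,C \right)} = -101 + n$ ($h{\left(n,C \right)} = \left(4 + n\right) - 105 = -101 + n$)
$12 h{\left(5,3 \right)} 21 = 12 \left(-101 + 5\right) 21 = 12 \left(-96\right) 21 = \left(-1152\right) 21 = -24192$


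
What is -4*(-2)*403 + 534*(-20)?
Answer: -7456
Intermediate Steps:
-4*(-2)*403 + 534*(-20) = 8*403 - 10680 = 3224 - 10680 = -7456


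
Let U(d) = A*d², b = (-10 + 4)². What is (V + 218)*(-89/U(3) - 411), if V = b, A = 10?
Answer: -4709033/45 ≈ -1.0465e+5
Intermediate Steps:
b = 36 (b = (-6)² = 36)
V = 36
U(d) = 10*d²
(V + 218)*(-89/U(3) - 411) = (36 + 218)*(-89/(10*3²) - 411) = 254*(-89/(10*9) - 411) = 254*(-89/90 - 411) = 254*(-37079/90) = -4709033/45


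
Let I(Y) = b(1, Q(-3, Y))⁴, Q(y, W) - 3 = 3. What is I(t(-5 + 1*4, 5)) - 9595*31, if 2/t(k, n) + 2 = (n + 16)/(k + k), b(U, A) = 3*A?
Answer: -192469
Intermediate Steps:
Q(y, W) = 6 (Q(y, W) = 3 + 3 = 6)
t(k, n) = 2/(-2 + (16 + n)/(2*k)) (t(k, n) = 2/(-2 + (n + 16)/(k + k)) = 2/(-2 + (16 + n)/((2*k))) = 2/(-2 + (16 + n)*(1/(2*k))) = 2/(-2 + (16 + n)/(2*k)))
I(Y) = 104976 (I(Y) = (3*6)⁴ = 18⁴ = 104976)
I(t(-5 + 1*4, 5)) - 9595*31 = 104976 - 9595*31 = 104976 - 297445 = -192469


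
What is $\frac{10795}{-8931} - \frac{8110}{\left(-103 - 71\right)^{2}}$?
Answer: $- \frac{66543305}{45065826} \approx -1.4766$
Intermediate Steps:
$\frac{10795}{-8931} - \frac{8110}{\left(-103 - 71\right)^{2}} = 10795 \left(- \frac{1}{8931}\right) - \frac{8110}{\left(-174\right)^{2}} = - \frac{10795}{8931} - \frac{8110}{30276} = - \frac{10795}{8931} - \frac{4055}{15138} = - \frac{66543305}{45065826}$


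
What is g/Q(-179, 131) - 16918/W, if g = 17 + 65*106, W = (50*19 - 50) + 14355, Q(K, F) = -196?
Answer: -108682213/2989980 ≈ -36.349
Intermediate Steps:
W = 15255 (W = (950 - 50) + 14355 = 900 + 14355 = 15255)
g = 6907 (g = 17 + 6890 = 6907)
g/Q(-179, 131) - 16918/W = 6907/(-196) - 16918/15255 = 6907*(-1/196) - 16918*1/15255 = -6907/196 - 16918/15255 = -108682213/2989980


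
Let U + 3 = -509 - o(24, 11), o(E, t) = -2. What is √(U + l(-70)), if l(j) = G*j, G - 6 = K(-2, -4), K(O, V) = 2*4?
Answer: I*√1490 ≈ 38.601*I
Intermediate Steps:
K(O, V) = 8
G = 14 (G = 6 + 8 = 14)
l(j) = 14*j
U = -510 (U = -3 + (-509 - 1*(-2)) = -3 + (-509 + 2) = -3 - 507 = -510)
√(U + l(-70)) = √(-510 + 14*(-70)) = √(-510 - 980) = √(-1490) = I*√1490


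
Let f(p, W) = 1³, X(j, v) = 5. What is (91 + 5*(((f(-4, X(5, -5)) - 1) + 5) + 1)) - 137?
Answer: -16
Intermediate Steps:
f(p, W) = 1
(91 + 5*(((f(-4, X(5, -5)) - 1) + 5) + 1)) - 137 = (91 + 5*(((1 - 1) + 5) + 1)) - 137 = (91 + 5*((0 + 5) + 1)) - 137 = (91 + 5*(5 + 1)) - 137 = (91 + 5*6) - 137 = (91 + 30) - 137 = 121 - 137 = -16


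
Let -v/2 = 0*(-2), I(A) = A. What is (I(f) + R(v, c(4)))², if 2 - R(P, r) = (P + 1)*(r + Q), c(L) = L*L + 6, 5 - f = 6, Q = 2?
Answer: 529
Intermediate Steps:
f = -1 (f = 5 - 1*6 = 5 - 6 = -1)
c(L) = 6 + L² (c(L) = L² + 6 = 6 + L²)
v = 0 (v = -0*(-2) = -2*0 = 0)
R(P, r) = 2 - (1 + P)*(2 + r) (R(P, r) = 2 - (P + 1)*(r + 2) = 2 - (1 + P)*(2 + r))
(I(f) + R(v, c(4)))² = (-1 + (-(6 + 4²) - 2*0 - 1*0*(6 + 4²)))² = (-1 + (-(6 + 16) + 0 - 1*0*(6 + 16)))² = (-1 + (-1*22 + 0 - 1*0*22))² = (-1 + (-22 + 0 + 0))² = (-1 - 22)² = (-23)² = 529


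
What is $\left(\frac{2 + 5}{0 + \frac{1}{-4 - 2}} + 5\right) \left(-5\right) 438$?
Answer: $81030$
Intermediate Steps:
$\left(\frac{2 + 5}{0 + \frac{1}{-4 - 2}} + 5\right) \left(-5\right) 438 = \left(\frac{7}{0 + \frac{1}{-6}} + 5\right) \left(-5\right) 438 = \left(\frac{7}{0 - \frac{1}{6}} + 5\right) \left(-5\right) 438 = \left(\frac{7}{- \frac{1}{6}} + 5\right) \left(-5\right) 438 = \left(7 \left(-6\right) + 5\right) \left(-5\right) 438 = \left(-42 + 5\right) \left(-5\right) 438 = \left(-37\right) \left(-5\right) 438 = 185 \cdot 438 = 81030$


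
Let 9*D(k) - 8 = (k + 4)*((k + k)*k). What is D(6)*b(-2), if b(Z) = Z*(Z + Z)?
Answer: 5824/9 ≈ 647.11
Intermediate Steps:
D(k) = 8/9 + 2*k²*(4 + k)/9 (D(k) = 8/9 + ((k + 4)*((k + k)*k))/9 = 8/9 + ((4 + k)*((2*k)*k))/9 = 8/9 + ((4 + k)*(2*k²))/9 = 8/9 + (2*k²*(4 + k))/9 = 8/9 + 2*k²*(4 + k)/9)
b(Z) = 2*Z² (b(Z) = Z*(2*Z) = 2*Z²)
D(6)*b(-2) = (8/9 + (2/9)*6³ + (8/9)*6²)*(2*(-2)²) = (8/9 + (2/9)*216 + (8/9)*36)*(2*4) = (8/9 + 48 + 32)*8 = (728/9)*8 = 5824/9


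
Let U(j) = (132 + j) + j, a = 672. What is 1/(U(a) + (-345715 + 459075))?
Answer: 1/114836 ≈ 8.7081e-6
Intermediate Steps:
U(j) = 132 + 2*j
1/(U(a) + (-345715 + 459075)) = 1/((132 + 2*672) + (-345715 + 459075)) = 1/((132 + 1344) + 113360) = 1/(1476 + 113360) = 1/114836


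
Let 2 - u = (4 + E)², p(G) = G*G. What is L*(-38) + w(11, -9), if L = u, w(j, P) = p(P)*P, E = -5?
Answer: -767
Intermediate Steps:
p(G) = G²
w(j, P) = P³ (w(j, P) = P²*P = P³)
u = 1 (u = 2 - (4 - 5)² = 2 - 1*(-1)² = 2 - 1*1 = 2 - 1 = 1)
L = 1
L*(-38) + w(11, -9) = 1*(-38) + (-9)³ = -38 - 729 = -767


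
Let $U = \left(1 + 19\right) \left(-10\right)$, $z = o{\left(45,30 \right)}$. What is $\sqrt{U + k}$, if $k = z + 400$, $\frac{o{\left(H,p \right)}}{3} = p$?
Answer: $\sqrt{290} \approx 17.029$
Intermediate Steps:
$o{\left(H,p \right)} = 3 p$
$z = 90$ ($z = 3 \cdot 30 = 90$)
$k = 490$ ($k = 90 + 400 = 490$)
$U = -200$ ($U = 20 \left(-10\right) = -200$)
$\sqrt{U + k} = \sqrt{-200 + 490} = \sqrt{290}$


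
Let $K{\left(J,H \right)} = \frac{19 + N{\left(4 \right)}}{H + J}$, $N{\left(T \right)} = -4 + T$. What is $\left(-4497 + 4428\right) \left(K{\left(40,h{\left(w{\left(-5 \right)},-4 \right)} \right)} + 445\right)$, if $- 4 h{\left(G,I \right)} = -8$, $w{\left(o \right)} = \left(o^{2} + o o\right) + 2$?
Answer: $- \frac{430307}{14} \approx -30736.0$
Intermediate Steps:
$w{\left(o \right)} = 2 + 2 o^{2}$ ($w{\left(o \right)} = \left(o^{2} + o^{2}\right) + 2 = 2 o^{2} + 2 = 2 + 2 o^{2}$)
$h{\left(G,I \right)} = 2$ ($h{\left(G,I \right)} = \left(- \frac{1}{4}\right) \left(-8\right) = 2$)
$K{\left(J,H \right)} = \frac{19}{H + J}$ ($K{\left(J,H \right)} = \frac{19 + \left(-4 + 4\right)}{H + J} = \frac{19 + 0}{H + J} = \frac{19}{H + J}$)
$\left(-4497 + 4428\right) \left(K{\left(40,h{\left(w{\left(-5 \right)},-4 \right)} \right)} + 445\right) = \left(-4497 + 4428\right) \left(\frac{19}{2 + 40} + 445\right) = - 69 \left(\frac{19}{42} + 445\right) = \left(-69\right) \frac{18709}{42} = - \frac{430307}{14}$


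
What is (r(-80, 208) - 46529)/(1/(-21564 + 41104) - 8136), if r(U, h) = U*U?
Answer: 784120660/158977439 ≈ 4.9323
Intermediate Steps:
r(U, h) = U²
(r(-80, 208) - 46529)/(1/(-21564 + 41104) - 8136) = ((-80)² - 46529)/(1/(-21564 + 41104) - 8136) = (6400 - 46529)/(1/19540 - 8136) = -40129/(1/19540 - 8136) = -40129/(-158977439/19540) = -40129*(-19540/158977439) = 784120660/158977439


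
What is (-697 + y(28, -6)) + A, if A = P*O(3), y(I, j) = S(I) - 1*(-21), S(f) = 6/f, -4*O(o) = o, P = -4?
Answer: -9419/14 ≈ -672.79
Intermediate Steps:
O(o) = -o/4
y(I, j) = 21 + 6/I (y(I, j) = 6/I - 1*(-21) = 6/I + 21 = 21 + 6/I)
A = 3 (A = -(-1)*3 = -4*(-¾) = 3)
(-697 + y(28, -6)) + A = (-697 + (21 + 6/28)) + 3 = (-697 + (21 + 6*(1/28))) + 3 = (-697 + (21 + 3/14)) + 3 = (-697 + 297/14) + 3 = -9461/14 + 3 = -9419/14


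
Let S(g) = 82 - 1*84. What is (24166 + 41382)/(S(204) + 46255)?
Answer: 65548/46253 ≈ 1.4172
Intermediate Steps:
S(g) = -2 (S(g) = 82 - 84 = -2)
(24166 + 41382)/(S(204) + 46255) = (24166 + 41382)/(-2 + 46255) = 65548/46253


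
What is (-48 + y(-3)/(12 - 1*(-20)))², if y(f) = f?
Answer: 2368521/1024 ≈ 2313.0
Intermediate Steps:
(-48 + y(-3)/(12 - 1*(-20)))² = (-48 - 3/(12 - 1*(-20)))² = (-48 - 3/(12 + 20))² = (-48 - 3/32)² = (-1539/32)² = 2368521/1024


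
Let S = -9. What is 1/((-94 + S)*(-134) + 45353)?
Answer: 1/59155 ≈ 1.6905e-5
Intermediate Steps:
1/((-94 + S)*(-134) + 45353) = 1/((-94 - 9)*(-134) + 45353) = 1/(-103*(-134) + 45353) = 1/(13802 + 45353) = 1/59155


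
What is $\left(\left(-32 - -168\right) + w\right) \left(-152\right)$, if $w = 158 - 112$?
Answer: $-27664$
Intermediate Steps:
$w = 46$
$\left(\left(-32 - -168\right) + w\right) \left(-152\right) = \left(\left(-32 - -168\right) + 46\right) \left(-152\right) = \left(\left(-32 + 168\right) + 46\right) \left(-152\right) = \left(136 + 46\right) \left(-152\right) = 182 \left(-152\right) = -27664$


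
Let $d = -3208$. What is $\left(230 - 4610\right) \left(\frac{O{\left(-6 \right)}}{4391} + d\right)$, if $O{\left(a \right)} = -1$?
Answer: $\frac{61698121020}{4391} \approx 1.4051 \cdot 10^{7}$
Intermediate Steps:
$\left(230 - 4610\right) \left(\frac{O{\left(-6 \right)}}{4391} + d\right) = \left(230 - 4610\right) \left(- \frac{1}{4391} - 3208\right) = - 4380 \left(\left(-1\right) \frac{1}{4391} - 3208\right) = - 4380 \left(- \frac{1}{4391} - 3208\right) = \left(-4380\right) \left(- \frac{14086329}{4391}\right) = \frac{61698121020}{4391}$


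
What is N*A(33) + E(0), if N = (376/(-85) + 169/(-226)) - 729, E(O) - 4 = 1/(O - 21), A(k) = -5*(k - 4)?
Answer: 8589308365/80682 ≈ 1.0646e+5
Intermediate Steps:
A(k) = 20 - 5*k (A(k) = -5*(-4 + k) = 20 - 5*k)
E(O) = 4 + 1/(-21 + O) (E(O) = 4 + 1/(O - 21) = 4 + 1/(-21 + O))
N = -14103431/19210 (N = (376*(-1/85) + 169*(-1/226)) - 729 = (-376/85 - 169/226) - 729 = -99341/19210 - 729 = -14103431/19210 ≈ -734.17)
N*A(33) + E(0) = -14103431*(20 - 5*33)/19210 + (-83 + 4*0)/(-21 + 0) = -14103431*(20 - 165)/19210 + (-83 + 0)/(-21) = -14103431/19210*(-145) - 1/21*(-83) = 408999499/3842 + 83/21 = 8589308365/80682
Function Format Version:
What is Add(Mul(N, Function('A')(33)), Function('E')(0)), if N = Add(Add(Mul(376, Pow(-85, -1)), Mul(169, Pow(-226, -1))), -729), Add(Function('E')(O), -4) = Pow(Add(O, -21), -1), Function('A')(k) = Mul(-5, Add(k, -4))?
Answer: Rational(8589308365, 80682) ≈ 1.0646e+5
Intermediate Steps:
Function('A')(k) = Add(20, Mul(-5, k)) (Function('A')(k) = Mul(-5, Add(-4, k)) = Add(20, Mul(-5, k)))
Function('E')(O) = Add(4, Pow(Add(-21, O), -1)) (Function('E')(O) = Add(4, Pow(Add(O, -21), -1)) = Add(4, Pow(Add(-21, O), -1)))
N = Rational(-14103431, 19210) (N = Add(Add(Mul(376, Rational(-1, 85)), Mul(169, Rational(-1, 226))), -729) = Add(Add(Rational(-376, 85), Rational(-169, 226)), -729) = Add(Rational(-99341, 19210), -729) = Rational(-14103431, 19210) ≈ -734.17)
Add(Mul(N, Function('A')(33)), Function('E')(0)) = Add(Mul(Rational(-14103431, 19210), Add(20, Mul(-5, 33))), Mul(Pow(Add(-21, 0), -1), Add(-83, Mul(4, 0)))) = Add(Mul(Rational(-14103431, 19210), Add(20, -165)), Mul(Pow(-21, -1), Add(-83, 0))) = Add(Mul(Rational(-14103431, 19210), -145), Mul(Rational(-1, 21), -83)) = Add(Rational(408999499, 3842), Rational(83, 21)) = Rational(8589308365, 80682)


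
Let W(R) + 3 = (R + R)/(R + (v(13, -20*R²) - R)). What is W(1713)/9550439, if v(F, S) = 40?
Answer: 1653/191008780 ≈ 8.6541e-6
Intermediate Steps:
W(R) = -3 + R/20 (W(R) = -3 + (R + R)/(R + (40 - R)) = -3 + (2*R)/40 = -3 + (2*R)*(1/40) = -3 + R/20)
W(1713)/9550439 = (-3 + (1/20)*1713)/9550439 = (-3 + 1713/20)*(1/9550439) = (1653/20)*(1/9550439) = 1653/191008780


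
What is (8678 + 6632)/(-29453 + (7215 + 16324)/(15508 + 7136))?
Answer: -346679640/666910193 ≈ -0.51983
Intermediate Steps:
(8678 + 6632)/(-29453 + (7215 + 16324)/(15508 + 7136)) = 15310/(-29453 + 23539/22644) = 15310/(-666910193/22644) = 15310*(-22644/666910193) = -346679640/666910193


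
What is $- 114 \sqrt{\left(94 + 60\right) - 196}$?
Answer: $- 114 i \sqrt{42} \approx - 738.8 i$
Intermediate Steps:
$- 114 \sqrt{\left(94 + 60\right) - 196} = - 114 \sqrt{154 - 196} = - 114 \sqrt{-42} = - 114 i \sqrt{42}$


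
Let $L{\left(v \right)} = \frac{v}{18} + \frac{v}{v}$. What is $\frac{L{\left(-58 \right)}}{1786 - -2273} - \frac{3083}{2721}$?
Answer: $- \frac{37559831}{33133617} \approx -1.1336$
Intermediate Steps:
$L{\left(v \right)} = 1 + \frac{v}{18}$ ($L{\left(v \right)} = v \frac{1}{18} + 1 = \frac{v}{18} + 1 = 1 + \frac{v}{18}$)
$\frac{L{\left(-58 \right)}}{1786 - -2273} - \frac{3083}{2721} = \frac{1 + \frac{1}{18} \left(-58\right)}{1786 - -2273} - \frac{3083}{2721} = \frac{1 - \frac{29}{9}}{1786 + 2273} - \frac{3083}{2721} = - \frac{20}{9 \cdot 4059} - \frac{3083}{2721} = \left(- \frac{20}{9}\right) \frac{1}{4059} - \frac{3083}{2721} = - \frac{20}{36531} - \frac{3083}{2721} = - \frac{37559831}{33133617}$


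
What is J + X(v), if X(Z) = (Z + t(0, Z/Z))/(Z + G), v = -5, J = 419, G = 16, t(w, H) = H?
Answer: 4605/11 ≈ 418.64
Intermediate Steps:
X(Z) = (1 + Z)/(16 + Z) (X(Z) = (Z + Z/Z)/(Z + 16) = (Z + 1)/(16 + Z) = (1 + Z)/(16 + Z))
J + X(v) = 419 + (1 - 5)/(16 - 5) = 419 - 4/11 = 4605/11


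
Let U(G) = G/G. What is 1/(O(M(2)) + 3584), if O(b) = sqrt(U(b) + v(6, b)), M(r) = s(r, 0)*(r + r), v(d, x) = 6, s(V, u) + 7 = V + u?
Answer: 512/1835007 - sqrt(7)/12845049 ≈ 0.00027881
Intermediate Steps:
s(V, u) = -7 + V + u (s(V, u) = -7 + (V + u) = -7 + V + u)
U(G) = 1
M(r) = 2*r*(-7 + r) (M(r) = (-7 + r + 0)*(r + r) = (-7 + r)*(2*r) = 2*r*(-7 + r))
O(b) = sqrt(7) (O(b) = sqrt(1 + 6) = sqrt(7))
1/(O(M(2)) + 3584) = 1/(sqrt(7) + 3584) = 1/(3584 + sqrt(7))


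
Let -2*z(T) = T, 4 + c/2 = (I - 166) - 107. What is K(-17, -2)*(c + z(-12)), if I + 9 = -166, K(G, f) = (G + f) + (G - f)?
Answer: 30532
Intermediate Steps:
K(G, f) = 2*G
I = -175 (I = -9 - 166 = -175)
c = -904 (c = -8 + 2*((-175 - 166) - 107) = -8 + 2*(-341 - 107) = -8 + 2*(-448) = -8 - 896 = -904)
z(T) = -T/2
K(-17, -2)*(c + z(-12)) = (2*(-17))*(-904 - ½*(-12)) = -34*(-904 + 6) = -34*(-898) = 30532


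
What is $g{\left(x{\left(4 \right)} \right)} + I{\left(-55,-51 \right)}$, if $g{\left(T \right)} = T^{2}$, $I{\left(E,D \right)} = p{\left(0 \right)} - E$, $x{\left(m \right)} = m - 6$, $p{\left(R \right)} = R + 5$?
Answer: $64$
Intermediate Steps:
$p{\left(R \right)} = 5 + R$
$x{\left(m \right)} = -6 + m$ ($x{\left(m \right)} = m - 6 = -6 + m$)
$I{\left(E,D \right)} = 5 - E$ ($I{\left(E,D \right)} = \left(5 + 0\right) - E = 5 - E$)
$g{\left(x{\left(4 \right)} \right)} + I{\left(-55,-51 \right)} = \left(-6 + 4\right)^{2} + \left(5 - -55\right) = \left(-2\right)^{2} + \left(5 + 55\right) = 4 + 60 = 64$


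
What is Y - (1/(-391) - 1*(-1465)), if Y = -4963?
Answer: -2513347/391 ≈ -6428.0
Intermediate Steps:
Y - (1/(-391) - 1*(-1465)) = -4963 - (1/(-391) - 1*(-1465)) = -4963 - (-1/391 + 1465) = -4963 - 1*572814/391 = -4963 - 572814/391 = -2513347/391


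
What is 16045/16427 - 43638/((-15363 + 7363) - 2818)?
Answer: 148402706/29617881 ≈ 5.0106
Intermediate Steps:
16045/16427 - 43638/((-15363 + 7363) - 2818) = 16045*(1/16427) - 43638/(-8000 - 2818) = 16045/16427 - 43638/(-10818) = 16045/16427 - 43638*(-1/10818) = 16045/16427 + 7273/1803 = 148402706/29617881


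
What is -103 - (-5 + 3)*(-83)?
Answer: -269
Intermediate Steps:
-103 - (-5 + 3)*(-83) = -103 - 1*(-2)*(-83) = -103 + 2*(-83) = -103 - 166 = -269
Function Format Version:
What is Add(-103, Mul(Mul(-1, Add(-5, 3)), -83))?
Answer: -269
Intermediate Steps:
Add(-103, Mul(Mul(-1, Add(-5, 3)), -83)) = Add(-103, Mul(Mul(-1, -2), -83)) = Add(-103, Mul(2, -83)) = Add(-103, -166) = -269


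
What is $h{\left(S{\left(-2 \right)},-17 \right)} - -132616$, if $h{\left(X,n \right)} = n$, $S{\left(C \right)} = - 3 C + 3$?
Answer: $132599$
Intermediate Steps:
$S{\left(C \right)} = 3 - 3 C$
$h{\left(S{\left(-2 \right)},-17 \right)} - -132616 = -17 - -132616 = -17 + 132616 = 132599$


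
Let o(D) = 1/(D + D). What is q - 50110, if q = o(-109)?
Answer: -10923981/218 ≈ -50110.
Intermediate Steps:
o(D) = 1/(2*D)
q = -1/218 (q = (1/2)/(-109) = (1/2)*(-1/109) = -1/218 ≈ -0.0045872)
q - 50110 = -1/218 - 50110 = -10923981/218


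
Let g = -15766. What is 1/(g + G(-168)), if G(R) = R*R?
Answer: 1/12458 ≈ 8.0270e-5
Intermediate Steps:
G(R) = R²
1/(g + G(-168)) = 1/(-15766 + (-168)²) = 1/(-15766 + 28224) = 1/12458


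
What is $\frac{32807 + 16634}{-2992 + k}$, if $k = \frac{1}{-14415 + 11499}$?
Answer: $- \frac{144169956}{8724673} \approx -16.524$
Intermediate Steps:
$k = - \frac{1}{2916}$ ($k = \frac{1}{-2916} = - \frac{1}{2916} \approx -0.00034294$)
$\frac{32807 + 16634}{-2992 + k} = \frac{32807 + 16634}{-2992 - \frac{1}{2916}} = \frac{49441}{- \frac{8724673}{2916}} = 49441 \left(- \frac{2916}{8724673}\right) = - \frac{144169956}{8724673}$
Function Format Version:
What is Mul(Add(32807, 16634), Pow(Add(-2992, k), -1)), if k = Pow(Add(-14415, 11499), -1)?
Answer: Rational(-144169956, 8724673) ≈ -16.524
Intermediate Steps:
k = Rational(-1, 2916) (k = Pow(-2916, -1) = Rational(-1, 2916) ≈ -0.00034294)
Mul(Add(32807, 16634), Pow(Add(-2992, k), -1)) = Mul(Add(32807, 16634), Pow(Add(-2992, Rational(-1, 2916)), -1)) = Mul(49441, Pow(Rational(-8724673, 2916), -1)) = Mul(49441, Rational(-2916, 8724673)) = Rational(-144169956, 8724673)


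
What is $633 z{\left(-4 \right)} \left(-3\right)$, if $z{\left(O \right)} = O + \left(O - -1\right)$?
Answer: $13293$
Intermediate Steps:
$z{\left(O \right)} = 1 + 2 O$ ($z{\left(O \right)} = O + \left(O + 1\right) = O + \left(1 + O\right) = 1 + 2 O$)
$633 z{\left(-4 \right)} \left(-3\right) = 633 \left(1 + 2 \left(-4\right)\right) \left(-3\right) = 633 \left(1 - 8\right) \left(-3\right) = 633 \left(\left(-7\right) \left(-3\right)\right) = 633 \cdot 21 = 13293$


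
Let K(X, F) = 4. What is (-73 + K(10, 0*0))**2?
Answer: 4761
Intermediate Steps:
(-73 + K(10, 0*0))**2 = (-73 + 4)**2 = (-69)**2 = 4761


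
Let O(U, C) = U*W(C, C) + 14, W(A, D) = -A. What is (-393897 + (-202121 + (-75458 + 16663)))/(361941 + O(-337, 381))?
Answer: -654813/490352 ≈ -1.3354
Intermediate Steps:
O(U, C) = 14 - C*U (O(U, C) = U*(-C) + 14 = -C*U + 14 = 14 - C*U)
(-393897 + (-202121 + (-75458 + 16663)))/(361941 + O(-337, 381)) = (-393897 + (-202121 + (-75458 + 16663)))/(361941 + (14 - 1*381*(-337))) = (-393897 + (-202121 - 58795))/(361941 + (14 + 128397)) = (-393897 - 260916)/(361941 + 128411) = -654813/490352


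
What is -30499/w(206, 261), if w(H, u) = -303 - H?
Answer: 30499/509 ≈ 59.919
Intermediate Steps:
-30499/w(206, 261) = -30499/(-303 - 1*206) = -30499/(-303 - 206) = -30499/(-509) = -30499*(-1/509) = 30499/509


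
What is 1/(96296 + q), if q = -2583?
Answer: 1/93713 ≈ 1.0671e-5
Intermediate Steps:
1/(96296 + q) = 1/(96296 - 2583) = 1/93713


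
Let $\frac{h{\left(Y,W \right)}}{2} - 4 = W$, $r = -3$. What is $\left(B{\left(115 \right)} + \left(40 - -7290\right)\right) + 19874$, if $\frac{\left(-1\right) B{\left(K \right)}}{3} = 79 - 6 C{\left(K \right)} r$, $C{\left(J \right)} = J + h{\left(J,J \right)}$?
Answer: $7905$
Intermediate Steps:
$h{\left(Y,W \right)} = 8 + 2 W$
$C{\left(J \right)} = 8 + 3 J$ ($C{\left(J \right)} = J + \left(8 + 2 J\right) = 8 + 3 J$)
$B{\left(K \right)} = -669 - 162 K$ ($B{\left(K \right)} = - 3 \left(79 - 6 \left(8 + 3 K\right) \left(-3\right)\right) = - 3 \left(79 - \left(48 + 18 K\right) \left(-3\right)\right) = - 3 \left(79 - \left(-144 - 54 K\right)\right) = - 3 \left(79 + \left(144 + 54 K\right)\right) = - 3 \left(223 + 54 K\right) = -669 - 162 K$)
$\left(B{\left(115 \right)} + \left(40 - -7290\right)\right) + 19874 = \left(\left(-669 - 18630\right) + \left(40 - -7290\right)\right) + 19874 = \left(\left(-669 - 18630\right) + \left(40 + 7290\right)\right) + 19874 = \left(-19299 + 7330\right) + 19874 = -11969 + 19874 = 7905$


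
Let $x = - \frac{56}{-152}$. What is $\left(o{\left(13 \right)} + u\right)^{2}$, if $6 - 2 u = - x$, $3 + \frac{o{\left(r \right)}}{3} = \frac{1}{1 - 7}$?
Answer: $\frac{14400}{361} \approx 39.889$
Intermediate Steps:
$o{\left(r \right)} = - \frac{19}{2}$ ($o{\left(r \right)} = -9 + \frac{3}{1 - 7} = -9 + \frac{3}{-6} = -9 + 3 \left(- \frac{1}{6}\right) = -9 - \frac{1}{2} = - \frac{19}{2}$)
$x = \frac{7}{19}$ ($x = \left(-56\right) \left(- \frac{1}{152}\right) = \frac{7}{19} \approx 0.36842$)
$u = \frac{121}{38}$ ($u = 3 - \frac{\left(-1\right) \frac{7}{19}}{2} = 3 - - \frac{7}{38} = 3 + \frac{7}{38} = \frac{121}{38} \approx 3.1842$)
$\left(o{\left(13 \right)} + u\right)^{2} = \left(- \frac{19}{2} + \frac{121}{38}\right)^{2} = \left(- \frac{120}{19}\right)^{2} = \frac{14400}{361}$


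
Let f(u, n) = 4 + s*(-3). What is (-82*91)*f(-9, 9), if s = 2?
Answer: 14924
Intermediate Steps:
f(u, n) = -2 (f(u, n) = 4 + 2*(-3) = 4 - 6 = -2)
(-82*91)*f(-9, 9) = -82*91*(-2) = -7462*(-2) = 14924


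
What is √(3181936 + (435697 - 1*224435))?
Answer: 3*√377022 ≈ 1842.1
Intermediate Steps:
√(3181936 + (435697 - 1*224435)) = √(3181936 + (435697 - 224435)) = √(3181936 + 211262) = √3393198 = 3*√377022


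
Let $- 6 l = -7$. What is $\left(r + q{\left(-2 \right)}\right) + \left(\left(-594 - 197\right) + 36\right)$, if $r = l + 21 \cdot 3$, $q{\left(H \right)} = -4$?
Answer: $- \frac{4169}{6} \approx -694.83$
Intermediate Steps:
$l = \frac{7}{6}$ ($l = \left(- \frac{1}{6}\right) \left(-7\right) = \frac{7}{6} \approx 1.1667$)
$r = \frac{385}{6}$ ($r = \frac{7}{6} + 21 \cdot 3 = \frac{7}{6} + 63 = \frac{385}{6} \approx 64.167$)
$\left(r + q{\left(-2 \right)}\right) + \left(\left(-594 - 197\right) + 36\right) = \left(\frac{385}{6} - 4\right) + \left(\left(-594 - 197\right) + 36\right) = \frac{361}{6} + \left(-791 + 36\right) = \frac{361}{6} - 755 = - \frac{4169}{6}$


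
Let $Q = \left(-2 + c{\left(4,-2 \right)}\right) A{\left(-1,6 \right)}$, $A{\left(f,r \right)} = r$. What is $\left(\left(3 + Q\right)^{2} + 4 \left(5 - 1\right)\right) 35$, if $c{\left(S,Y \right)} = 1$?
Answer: $875$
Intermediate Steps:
$Q = -6$ ($Q = \left(-2 + 1\right) 6 = \left(-1\right) 6 = -6$)
$\left(\left(3 + Q\right)^{2} + 4 \left(5 - 1\right)\right) 35 = \left(\left(3 - 6\right)^{2} + 4 \left(5 - 1\right)\right) 35 = \left(\left(-3\right)^{2} + 4 \cdot 4\right) 35 = \left(9 + 16\right) 35 = 25 \cdot 35 = 875$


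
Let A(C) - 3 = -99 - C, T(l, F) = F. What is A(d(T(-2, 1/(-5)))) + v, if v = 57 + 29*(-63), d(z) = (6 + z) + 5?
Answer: -9384/5 ≈ -1876.8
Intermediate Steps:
d(z) = 11 + z
v = -1770 (v = 57 - 1827 = -1770)
A(C) = -96 - C (A(C) = 3 + (-99 - C) = -96 - C)
A(d(T(-2, 1/(-5)))) + v = (-96 - (11 + 1/(-5))) - 1770 = (-96 - (11 - ⅕)) - 1770 = (-96 - 1*54/5) - 1770 = (-96 - 54/5) - 1770 = -534/5 - 1770 = -9384/5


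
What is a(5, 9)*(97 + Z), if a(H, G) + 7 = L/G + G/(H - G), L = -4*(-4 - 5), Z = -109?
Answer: 63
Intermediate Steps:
L = 36 (L = -4*(-9) = 36)
a(H, G) = -7 + 36/G + G/(H - G) (a(H, G) = -7 + (36/G + G/(H - G)) = -7 + 36/G + G/(H - G))
a(5, 9)*(97 + Z) = ((-36*5 - 8*9**2 + 36*9 + 7*9*5)/(9*(9 - 1*5)))*(97 - 109) = ((-180 - 8*81 + 324 + 315)/(9*(9 - 5)))*(-12) = ((1/9)*(-180 - 648 + 324 + 315)/4)*(-12) = ((1/9)*(1/4)*(-189))*(-12) = -21/4*(-12) = 63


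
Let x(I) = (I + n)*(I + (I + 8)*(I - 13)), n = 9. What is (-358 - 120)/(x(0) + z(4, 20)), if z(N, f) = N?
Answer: 239/466 ≈ 0.51288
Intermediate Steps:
x(I) = (9 + I)*(I + (-13 + I)*(8 + I)) (x(I) = (I + 9)*(I + (I + 8)*(I - 13)) = (9 + I)*(I + (8 + I)*(-13 + I)) = (9 + I)*(I + (-13 + I)*(8 + I)))
(-358 - 120)/(x(0) + z(4, 20)) = (-358 - 120)/((-936 + 0³ - 140*0 + 5*0²) + 4) = -478/((-936 + 0 + 0 + 5*0) + 4) = -478/((-936 + 0 + 0 + 0) + 4) = -478/(-936 + 4) = -478/(-932) = -478*(-1/932) = 239/466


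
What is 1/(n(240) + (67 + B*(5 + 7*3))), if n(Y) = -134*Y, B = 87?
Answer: -1/29831 ≈ -3.3522e-5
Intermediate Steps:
1/(n(240) + (67 + B*(5 + 7*3))) = 1/(-134*240 + (67 + 87*(5 + 7*3))) = 1/(-32160 + (67 + 87*(5 + 21))) = 1/(-32160 + (67 + 87*26)) = 1/(-32160 + (67 + 2262)) = 1/(-32160 + 2329) = 1/(-29831) = -1/29831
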